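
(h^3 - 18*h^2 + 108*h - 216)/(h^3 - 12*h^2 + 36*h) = (h - 6)/h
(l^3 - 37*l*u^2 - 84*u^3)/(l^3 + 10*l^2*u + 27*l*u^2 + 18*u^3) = (l^2 - 3*l*u - 28*u^2)/(l^2 + 7*l*u + 6*u^2)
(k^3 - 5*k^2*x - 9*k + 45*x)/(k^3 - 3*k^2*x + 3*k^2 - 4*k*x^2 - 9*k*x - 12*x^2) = (-k^2 + 5*k*x + 3*k - 15*x)/(-k^2 + 3*k*x + 4*x^2)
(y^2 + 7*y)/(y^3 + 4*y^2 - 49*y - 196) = y/(y^2 - 3*y - 28)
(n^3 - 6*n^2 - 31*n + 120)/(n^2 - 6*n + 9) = (n^2 - 3*n - 40)/(n - 3)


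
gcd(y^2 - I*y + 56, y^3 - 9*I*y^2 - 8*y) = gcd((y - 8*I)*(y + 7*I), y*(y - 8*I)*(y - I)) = y - 8*I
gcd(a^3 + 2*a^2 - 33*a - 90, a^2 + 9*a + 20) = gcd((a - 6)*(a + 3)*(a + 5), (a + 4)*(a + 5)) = a + 5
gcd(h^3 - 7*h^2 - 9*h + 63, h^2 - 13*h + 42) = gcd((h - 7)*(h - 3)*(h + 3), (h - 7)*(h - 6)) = h - 7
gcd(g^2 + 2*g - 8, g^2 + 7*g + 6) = 1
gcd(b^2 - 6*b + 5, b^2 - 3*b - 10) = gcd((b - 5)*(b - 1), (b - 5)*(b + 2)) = b - 5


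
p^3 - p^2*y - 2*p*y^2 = p*(p - 2*y)*(p + y)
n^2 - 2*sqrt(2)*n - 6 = (n - 3*sqrt(2))*(n + sqrt(2))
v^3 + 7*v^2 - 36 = (v - 2)*(v + 3)*(v + 6)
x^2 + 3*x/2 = x*(x + 3/2)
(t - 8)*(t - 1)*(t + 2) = t^3 - 7*t^2 - 10*t + 16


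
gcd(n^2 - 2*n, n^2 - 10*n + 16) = n - 2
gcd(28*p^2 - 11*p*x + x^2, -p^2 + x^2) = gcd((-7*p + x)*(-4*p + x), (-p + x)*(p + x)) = 1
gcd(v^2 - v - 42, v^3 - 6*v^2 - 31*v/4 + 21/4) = v - 7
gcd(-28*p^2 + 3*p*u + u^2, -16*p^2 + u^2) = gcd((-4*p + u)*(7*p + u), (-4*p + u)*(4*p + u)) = 4*p - u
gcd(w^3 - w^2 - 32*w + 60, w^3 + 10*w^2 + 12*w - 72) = w^2 + 4*w - 12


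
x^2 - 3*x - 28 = (x - 7)*(x + 4)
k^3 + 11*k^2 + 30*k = k*(k + 5)*(k + 6)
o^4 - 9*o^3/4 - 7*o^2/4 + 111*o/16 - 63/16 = (o - 3/2)^2*(o - 1)*(o + 7/4)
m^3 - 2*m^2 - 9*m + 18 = (m - 3)*(m - 2)*(m + 3)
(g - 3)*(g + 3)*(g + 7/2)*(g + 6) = g^4 + 19*g^3/2 + 12*g^2 - 171*g/2 - 189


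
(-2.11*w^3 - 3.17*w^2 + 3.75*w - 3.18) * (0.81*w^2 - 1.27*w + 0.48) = -1.7091*w^5 + 0.112*w^4 + 6.0506*w^3 - 8.8599*w^2 + 5.8386*w - 1.5264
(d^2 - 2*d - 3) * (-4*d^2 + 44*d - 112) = -4*d^4 + 52*d^3 - 188*d^2 + 92*d + 336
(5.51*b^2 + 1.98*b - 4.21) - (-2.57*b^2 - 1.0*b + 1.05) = 8.08*b^2 + 2.98*b - 5.26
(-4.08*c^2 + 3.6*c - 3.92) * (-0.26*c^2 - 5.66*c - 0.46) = 1.0608*c^4 + 22.1568*c^3 - 17.48*c^2 + 20.5312*c + 1.8032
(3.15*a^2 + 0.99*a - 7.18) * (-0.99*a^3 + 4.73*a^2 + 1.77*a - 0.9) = -3.1185*a^5 + 13.9194*a^4 + 17.3664*a^3 - 35.0441*a^2 - 13.5996*a + 6.462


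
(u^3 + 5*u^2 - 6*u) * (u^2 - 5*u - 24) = u^5 - 55*u^3 - 90*u^2 + 144*u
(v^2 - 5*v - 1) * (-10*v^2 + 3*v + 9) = -10*v^4 + 53*v^3 + 4*v^2 - 48*v - 9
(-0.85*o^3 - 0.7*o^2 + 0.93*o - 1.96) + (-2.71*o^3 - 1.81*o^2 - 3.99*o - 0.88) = -3.56*o^3 - 2.51*o^2 - 3.06*o - 2.84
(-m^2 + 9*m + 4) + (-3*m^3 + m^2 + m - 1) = -3*m^3 + 10*m + 3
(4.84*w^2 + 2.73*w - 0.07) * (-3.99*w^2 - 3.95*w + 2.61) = -19.3116*w^4 - 30.0107*w^3 + 2.1282*w^2 + 7.4018*w - 0.1827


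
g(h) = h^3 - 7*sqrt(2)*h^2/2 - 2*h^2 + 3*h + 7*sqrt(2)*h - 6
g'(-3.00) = 81.60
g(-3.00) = -134.25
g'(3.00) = -1.80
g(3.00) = -2.85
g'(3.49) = 0.93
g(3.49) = -3.12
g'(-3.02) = 82.24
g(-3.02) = -135.88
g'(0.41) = 7.71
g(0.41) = -1.81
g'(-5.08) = 160.93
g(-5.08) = -381.97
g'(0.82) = 3.52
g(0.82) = 0.46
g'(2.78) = -2.56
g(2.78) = -2.36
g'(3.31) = -0.24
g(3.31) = -3.18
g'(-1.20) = 33.90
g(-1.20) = -33.22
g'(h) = 3*h^2 - 7*sqrt(2)*h - 4*h + 3 + 7*sqrt(2)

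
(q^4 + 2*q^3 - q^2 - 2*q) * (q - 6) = q^5 - 4*q^4 - 13*q^3 + 4*q^2 + 12*q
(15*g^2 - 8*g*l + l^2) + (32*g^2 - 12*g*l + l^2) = 47*g^2 - 20*g*l + 2*l^2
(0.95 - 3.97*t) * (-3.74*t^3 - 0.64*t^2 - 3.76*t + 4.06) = 14.8478*t^4 - 1.0122*t^3 + 14.3192*t^2 - 19.6902*t + 3.857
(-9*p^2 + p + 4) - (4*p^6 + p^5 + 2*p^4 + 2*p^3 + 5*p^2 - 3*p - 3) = -4*p^6 - p^5 - 2*p^4 - 2*p^3 - 14*p^2 + 4*p + 7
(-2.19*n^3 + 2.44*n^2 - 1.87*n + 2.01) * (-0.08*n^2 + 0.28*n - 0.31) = 0.1752*n^5 - 0.8084*n^4 + 1.5117*n^3 - 1.4408*n^2 + 1.1425*n - 0.6231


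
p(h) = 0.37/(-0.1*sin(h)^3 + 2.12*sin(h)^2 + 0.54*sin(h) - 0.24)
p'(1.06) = -0.23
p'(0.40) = -8.95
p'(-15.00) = -5.95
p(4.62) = 0.26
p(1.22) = 0.18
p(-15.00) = 1.11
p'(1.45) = -0.04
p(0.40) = 1.29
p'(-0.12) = -0.14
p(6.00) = -1.66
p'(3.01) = 22.67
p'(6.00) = 4.77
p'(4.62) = -0.07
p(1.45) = 0.16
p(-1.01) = 0.42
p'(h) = 0.37*(0.3*sin(h)^2*cos(h) - 4.24*sin(h)*cos(h) - 0.54*cos(h))/(-0.1*sin(h)^3 + 2.12*sin(h)^2 + 0.54*sin(h) - 0.24)^2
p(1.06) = 0.21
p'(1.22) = -0.13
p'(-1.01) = 0.82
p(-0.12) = -1.35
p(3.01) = -2.78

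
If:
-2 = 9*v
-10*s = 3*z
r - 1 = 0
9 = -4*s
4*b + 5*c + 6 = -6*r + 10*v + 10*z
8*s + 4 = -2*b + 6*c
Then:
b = 652/51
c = 295/153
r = 1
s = -9/4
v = -2/9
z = 15/2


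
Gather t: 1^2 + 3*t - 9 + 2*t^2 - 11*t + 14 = 2*t^2 - 8*t + 6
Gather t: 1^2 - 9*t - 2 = -9*t - 1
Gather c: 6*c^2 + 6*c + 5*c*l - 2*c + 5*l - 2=6*c^2 + c*(5*l + 4) + 5*l - 2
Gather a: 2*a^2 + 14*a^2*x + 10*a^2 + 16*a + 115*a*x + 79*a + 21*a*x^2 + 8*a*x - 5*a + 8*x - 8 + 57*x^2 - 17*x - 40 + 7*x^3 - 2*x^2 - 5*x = a^2*(14*x + 12) + a*(21*x^2 + 123*x + 90) + 7*x^3 + 55*x^2 - 14*x - 48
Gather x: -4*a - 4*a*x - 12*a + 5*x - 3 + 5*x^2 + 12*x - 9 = -16*a + 5*x^2 + x*(17 - 4*a) - 12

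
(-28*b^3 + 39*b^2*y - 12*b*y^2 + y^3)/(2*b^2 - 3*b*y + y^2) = (28*b^2 - 11*b*y + y^2)/(-2*b + y)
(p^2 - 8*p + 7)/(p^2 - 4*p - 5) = (-p^2 + 8*p - 7)/(-p^2 + 4*p + 5)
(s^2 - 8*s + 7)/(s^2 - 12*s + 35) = (s - 1)/(s - 5)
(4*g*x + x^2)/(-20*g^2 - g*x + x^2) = x/(-5*g + x)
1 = 1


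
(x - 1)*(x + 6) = x^2 + 5*x - 6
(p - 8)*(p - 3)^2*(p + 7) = p^4 - 7*p^3 - 41*p^2 + 327*p - 504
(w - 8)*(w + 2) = w^2 - 6*w - 16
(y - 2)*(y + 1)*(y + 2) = y^3 + y^2 - 4*y - 4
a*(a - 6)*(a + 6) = a^3 - 36*a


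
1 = 1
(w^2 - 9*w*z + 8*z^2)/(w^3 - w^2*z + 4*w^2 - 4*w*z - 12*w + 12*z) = (w - 8*z)/(w^2 + 4*w - 12)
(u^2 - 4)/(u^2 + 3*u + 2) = (u - 2)/(u + 1)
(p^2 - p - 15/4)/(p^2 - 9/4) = (2*p - 5)/(2*p - 3)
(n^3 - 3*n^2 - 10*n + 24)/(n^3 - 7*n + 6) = (n - 4)/(n - 1)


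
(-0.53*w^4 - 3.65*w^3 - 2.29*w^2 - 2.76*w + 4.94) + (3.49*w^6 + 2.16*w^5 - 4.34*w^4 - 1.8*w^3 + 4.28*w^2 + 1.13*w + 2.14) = 3.49*w^6 + 2.16*w^5 - 4.87*w^4 - 5.45*w^3 + 1.99*w^2 - 1.63*w + 7.08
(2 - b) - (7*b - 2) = 4 - 8*b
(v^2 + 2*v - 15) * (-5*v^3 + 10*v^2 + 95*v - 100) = -5*v^5 + 190*v^3 - 60*v^2 - 1625*v + 1500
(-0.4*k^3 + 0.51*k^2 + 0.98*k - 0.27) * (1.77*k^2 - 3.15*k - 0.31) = -0.708*k^5 + 2.1627*k^4 + 0.2521*k^3 - 3.723*k^2 + 0.5467*k + 0.0837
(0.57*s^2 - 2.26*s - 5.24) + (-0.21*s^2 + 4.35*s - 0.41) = 0.36*s^2 + 2.09*s - 5.65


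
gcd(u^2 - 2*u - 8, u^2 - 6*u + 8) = u - 4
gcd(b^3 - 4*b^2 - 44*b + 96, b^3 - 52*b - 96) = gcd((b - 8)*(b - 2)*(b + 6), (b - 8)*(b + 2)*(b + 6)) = b^2 - 2*b - 48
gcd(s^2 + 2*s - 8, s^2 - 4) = s - 2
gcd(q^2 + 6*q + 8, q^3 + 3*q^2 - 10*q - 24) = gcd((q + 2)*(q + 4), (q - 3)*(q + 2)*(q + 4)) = q^2 + 6*q + 8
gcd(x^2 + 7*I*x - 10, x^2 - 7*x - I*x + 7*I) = 1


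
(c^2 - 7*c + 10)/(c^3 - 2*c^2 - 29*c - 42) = (-c^2 + 7*c - 10)/(-c^3 + 2*c^2 + 29*c + 42)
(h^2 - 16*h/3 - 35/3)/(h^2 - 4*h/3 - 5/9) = 3*(-3*h^2 + 16*h + 35)/(-9*h^2 + 12*h + 5)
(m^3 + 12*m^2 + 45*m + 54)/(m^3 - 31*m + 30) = (m^2 + 6*m + 9)/(m^2 - 6*m + 5)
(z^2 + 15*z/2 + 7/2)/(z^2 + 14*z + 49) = (z + 1/2)/(z + 7)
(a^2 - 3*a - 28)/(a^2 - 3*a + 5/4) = 4*(a^2 - 3*a - 28)/(4*a^2 - 12*a + 5)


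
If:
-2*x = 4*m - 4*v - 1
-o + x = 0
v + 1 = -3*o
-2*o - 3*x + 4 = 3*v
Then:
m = 43/8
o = -7/4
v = 17/4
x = -7/4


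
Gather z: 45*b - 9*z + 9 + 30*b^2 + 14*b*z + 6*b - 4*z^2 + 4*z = 30*b^2 + 51*b - 4*z^2 + z*(14*b - 5) + 9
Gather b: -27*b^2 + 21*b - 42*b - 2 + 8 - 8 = -27*b^2 - 21*b - 2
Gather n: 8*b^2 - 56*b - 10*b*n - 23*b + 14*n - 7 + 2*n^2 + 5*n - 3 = 8*b^2 - 79*b + 2*n^2 + n*(19 - 10*b) - 10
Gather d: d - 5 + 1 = d - 4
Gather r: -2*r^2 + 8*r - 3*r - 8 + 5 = -2*r^2 + 5*r - 3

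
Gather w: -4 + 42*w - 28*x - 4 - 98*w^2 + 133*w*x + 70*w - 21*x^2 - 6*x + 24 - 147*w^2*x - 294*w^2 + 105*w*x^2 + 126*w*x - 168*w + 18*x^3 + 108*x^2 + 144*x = w^2*(-147*x - 392) + w*(105*x^2 + 259*x - 56) + 18*x^3 + 87*x^2 + 110*x + 16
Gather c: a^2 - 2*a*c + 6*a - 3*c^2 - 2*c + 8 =a^2 + 6*a - 3*c^2 + c*(-2*a - 2) + 8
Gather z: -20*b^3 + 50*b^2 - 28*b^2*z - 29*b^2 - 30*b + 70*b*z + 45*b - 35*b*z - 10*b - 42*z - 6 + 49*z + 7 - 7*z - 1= -20*b^3 + 21*b^2 + 5*b + z*(-28*b^2 + 35*b)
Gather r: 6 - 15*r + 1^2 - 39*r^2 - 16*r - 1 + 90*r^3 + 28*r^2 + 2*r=90*r^3 - 11*r^2 - 29*r + 6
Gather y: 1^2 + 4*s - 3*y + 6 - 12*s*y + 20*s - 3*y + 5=24*s + y*(-12*s - 6) + 12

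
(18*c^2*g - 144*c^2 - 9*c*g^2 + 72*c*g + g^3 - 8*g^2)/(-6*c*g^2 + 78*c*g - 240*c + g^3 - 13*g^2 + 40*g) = (-3*c + g)/(g - 5)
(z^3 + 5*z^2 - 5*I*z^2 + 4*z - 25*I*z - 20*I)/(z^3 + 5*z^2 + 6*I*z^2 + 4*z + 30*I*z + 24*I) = (z - 5*I)/(z + 6*I)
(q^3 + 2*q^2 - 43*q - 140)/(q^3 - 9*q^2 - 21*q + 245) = (q + 4)/(q - 7)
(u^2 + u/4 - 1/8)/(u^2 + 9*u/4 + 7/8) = (4*u - 1)/(4*u + 7)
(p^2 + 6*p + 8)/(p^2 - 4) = (p + 4)/(p - 2)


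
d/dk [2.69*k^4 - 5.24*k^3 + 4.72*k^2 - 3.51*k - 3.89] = 10.76*k^3 - 15.72*k^2 + 9.44*k - 3.51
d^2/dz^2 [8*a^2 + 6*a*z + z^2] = 2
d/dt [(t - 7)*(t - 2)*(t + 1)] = 3*t^2 - 16*t + 5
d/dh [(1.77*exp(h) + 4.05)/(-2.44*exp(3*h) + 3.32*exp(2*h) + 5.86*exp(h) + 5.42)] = (8.6376*exp(3*h) + 23.7696*exp(2*h) - 26.892*exp(h) - 14.1396)*exp(h)/(5.9536*exp(6*h) - 16.2016*exp(5*h) - 17.5744*exp(4*h) + 12.4608*exp(3*h) + 70.3284*exp(2*h) + 63.5224*exp(h) + 29.3764)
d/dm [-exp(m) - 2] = -exp(m)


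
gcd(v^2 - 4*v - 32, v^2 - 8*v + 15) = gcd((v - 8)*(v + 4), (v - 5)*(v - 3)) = 1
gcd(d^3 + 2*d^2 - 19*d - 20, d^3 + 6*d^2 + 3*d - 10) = d + 5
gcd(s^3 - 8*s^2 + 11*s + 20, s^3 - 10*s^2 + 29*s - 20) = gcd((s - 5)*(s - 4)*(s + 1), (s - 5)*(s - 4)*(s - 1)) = s^2 - 9*s + 20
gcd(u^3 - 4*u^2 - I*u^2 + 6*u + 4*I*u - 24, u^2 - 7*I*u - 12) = u - 3*I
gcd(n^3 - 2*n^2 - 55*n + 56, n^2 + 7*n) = n + 7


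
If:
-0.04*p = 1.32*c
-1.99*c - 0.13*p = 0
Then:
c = 0.00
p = 0.00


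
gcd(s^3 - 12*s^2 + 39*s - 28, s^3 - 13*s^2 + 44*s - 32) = s^2 - 5*s + 4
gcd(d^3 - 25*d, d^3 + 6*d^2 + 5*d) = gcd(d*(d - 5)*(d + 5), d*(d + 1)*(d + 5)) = d^2 + 5*d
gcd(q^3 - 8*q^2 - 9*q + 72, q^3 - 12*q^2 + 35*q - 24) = q^2 - 11*q + 24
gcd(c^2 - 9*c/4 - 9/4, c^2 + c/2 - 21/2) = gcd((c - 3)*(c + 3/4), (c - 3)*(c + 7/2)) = c - 3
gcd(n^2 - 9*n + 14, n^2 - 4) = n - 2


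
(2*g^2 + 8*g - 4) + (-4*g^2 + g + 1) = -2*g^2 + 9*g - 3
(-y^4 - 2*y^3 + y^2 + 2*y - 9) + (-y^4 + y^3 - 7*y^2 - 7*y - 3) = -2*y^4 - y^3 - 6*y^2 - 5*y - 12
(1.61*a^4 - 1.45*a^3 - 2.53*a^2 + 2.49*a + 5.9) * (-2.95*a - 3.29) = -4.7495*a^5 - 1.0194*a^4 + 12.234*a^3 + 0.978199999999998*a^2 - 25.5971*a - 19.411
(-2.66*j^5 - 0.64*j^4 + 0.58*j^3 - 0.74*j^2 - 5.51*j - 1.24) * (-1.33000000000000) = 3.5378*j^5 + 0.8512*j^4 - 0.7714*j^3 + 0.9842*j^2 + 7.3283*j + 1.6492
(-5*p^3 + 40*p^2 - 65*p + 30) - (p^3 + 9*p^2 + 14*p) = -6*p^3 + 31*p^2 - 79*p + 30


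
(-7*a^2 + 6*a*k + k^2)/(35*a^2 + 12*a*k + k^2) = (-a + k)/(5*a + k)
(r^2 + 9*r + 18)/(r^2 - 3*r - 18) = (r + 6)/(r - 6)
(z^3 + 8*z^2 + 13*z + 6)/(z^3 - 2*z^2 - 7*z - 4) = (z + 6)/(z - 4)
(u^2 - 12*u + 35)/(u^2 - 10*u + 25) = (u - 7)/(u - 5)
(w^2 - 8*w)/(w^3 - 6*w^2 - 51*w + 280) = w/(w^2 + 2*w - 35)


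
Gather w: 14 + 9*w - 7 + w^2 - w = w^2 + 8*w + 7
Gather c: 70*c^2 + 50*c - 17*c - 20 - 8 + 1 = 70*c^2 + 33*c - 27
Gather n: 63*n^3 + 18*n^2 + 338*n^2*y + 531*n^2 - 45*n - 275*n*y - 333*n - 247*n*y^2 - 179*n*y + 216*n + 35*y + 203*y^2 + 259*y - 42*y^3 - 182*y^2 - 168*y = 63*n^3 + n^2*(338*y + 549) + n*(-247*y^2 - 454*y - 162) - 42*y^3 + 21*y^2 + 126*y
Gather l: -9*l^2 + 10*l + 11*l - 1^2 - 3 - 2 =-9*l^2 + 21*l - 6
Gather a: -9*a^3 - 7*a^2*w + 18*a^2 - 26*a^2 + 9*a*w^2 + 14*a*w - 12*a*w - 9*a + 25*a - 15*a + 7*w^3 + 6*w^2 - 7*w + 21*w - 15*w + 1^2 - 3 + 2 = -9*a^3 + a^2*(-7*w - 8) + a*(9*w^2 + 2*w + 1) + 7*w^3 + 6*w^2 - w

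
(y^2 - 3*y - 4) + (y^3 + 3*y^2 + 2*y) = y^3 + 4*y^2 - y - 4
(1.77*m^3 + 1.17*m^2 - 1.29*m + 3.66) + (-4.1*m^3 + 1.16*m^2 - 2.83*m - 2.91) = -2.33*m^3 + 2.33*m^2 - 4.12*m + 0.75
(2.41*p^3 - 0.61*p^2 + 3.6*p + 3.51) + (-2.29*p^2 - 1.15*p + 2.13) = 2.41*p^3 - 2.9*p^2 + 2.45*p + 5.64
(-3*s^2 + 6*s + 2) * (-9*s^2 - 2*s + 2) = 27*s^4 - 48*s^3 - 36*s^2 + 8*s + 4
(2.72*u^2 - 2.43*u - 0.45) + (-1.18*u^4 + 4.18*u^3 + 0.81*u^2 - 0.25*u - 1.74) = -1.18*u^4 + 4.18*u^3 + 3.53*u^2 - 2.68*u - 2.19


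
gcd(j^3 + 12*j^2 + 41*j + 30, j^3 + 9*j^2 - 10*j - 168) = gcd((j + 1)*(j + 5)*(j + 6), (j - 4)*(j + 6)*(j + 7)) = j + 6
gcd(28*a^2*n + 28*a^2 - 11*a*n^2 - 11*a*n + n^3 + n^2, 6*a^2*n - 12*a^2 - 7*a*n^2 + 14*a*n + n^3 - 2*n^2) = 1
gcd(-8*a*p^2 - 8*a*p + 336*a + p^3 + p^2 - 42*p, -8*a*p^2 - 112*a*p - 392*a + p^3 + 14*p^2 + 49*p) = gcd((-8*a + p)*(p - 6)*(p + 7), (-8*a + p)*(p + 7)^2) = -8*a*p - 56*a + p^2 + 7*p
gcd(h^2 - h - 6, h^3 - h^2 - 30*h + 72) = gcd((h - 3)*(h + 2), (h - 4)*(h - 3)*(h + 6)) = h - 3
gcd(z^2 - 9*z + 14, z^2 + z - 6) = z - 2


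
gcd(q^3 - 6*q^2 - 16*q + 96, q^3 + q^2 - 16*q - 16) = q^2 - 16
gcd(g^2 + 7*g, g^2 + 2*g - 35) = g + 7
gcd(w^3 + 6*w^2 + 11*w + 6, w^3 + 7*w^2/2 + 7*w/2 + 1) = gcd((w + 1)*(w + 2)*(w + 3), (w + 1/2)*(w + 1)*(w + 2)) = w^2 + 3*w + 2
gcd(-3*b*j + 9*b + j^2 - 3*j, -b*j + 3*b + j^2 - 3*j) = j - 3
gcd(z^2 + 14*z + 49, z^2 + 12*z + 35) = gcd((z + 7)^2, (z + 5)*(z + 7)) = z + 7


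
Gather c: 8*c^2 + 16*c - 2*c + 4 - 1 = 8*c^2 + 14*c + 3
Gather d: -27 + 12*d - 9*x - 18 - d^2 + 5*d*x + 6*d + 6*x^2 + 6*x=-d^2 + d*(5*x + 18) + 6*x^2 - 3*x - 45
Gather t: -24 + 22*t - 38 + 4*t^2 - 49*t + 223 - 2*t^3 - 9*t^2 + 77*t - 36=-2*t^3 - 5*t^2 + 50*t + 125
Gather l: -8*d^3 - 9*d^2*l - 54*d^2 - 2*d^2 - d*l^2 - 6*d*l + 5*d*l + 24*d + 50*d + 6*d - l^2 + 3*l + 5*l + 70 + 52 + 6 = -8*d^3 - 56*d^2 + 80*d + l^2*(-d - 1) + l*(-9*d^2 - d + 8) + 128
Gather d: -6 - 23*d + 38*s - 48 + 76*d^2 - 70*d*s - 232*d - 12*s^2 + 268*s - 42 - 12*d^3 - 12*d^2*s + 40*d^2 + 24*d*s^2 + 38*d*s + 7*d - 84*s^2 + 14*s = -12*d^3 + d^2*(116 - 12*s) + d*(24*s^2 - 32*s - 248) - 96*s^2 + 320*s - 96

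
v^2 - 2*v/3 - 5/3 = (v - 5/3)*(v + 1)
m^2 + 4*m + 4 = (m + 2)^2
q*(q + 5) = q^2 + 5*q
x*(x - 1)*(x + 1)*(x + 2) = x^4 + 2*x^3 - x^2 - 2*x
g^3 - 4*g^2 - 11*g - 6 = (g - 6)*(g + 1)^2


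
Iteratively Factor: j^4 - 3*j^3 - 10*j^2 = (j + 2)*(j^3 - 5*j^2) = j*(j + 2)*(j^2 - 5*j) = j*(j - 5)*(j + 2)*(j)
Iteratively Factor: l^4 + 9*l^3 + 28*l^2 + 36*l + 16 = (l + 1)*(l^3 + 8*l^2 + 20*l + 16) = (l + 1)*(l + 2)*(l^2 + 6*l + 8) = (l + 1)*(l + 2)*(l + 4)*(l + 2)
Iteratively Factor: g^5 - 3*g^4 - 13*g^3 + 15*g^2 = (g - 5)*(g^4 + 2*g^3 - 3*g^2) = g*(g - 5)*(g^3 + 2*g^2 - 3*g) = g*(g - 5)*(g - 1)*(g^2 + 3*g) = g^2*(g - 5)*(g - 1)*(g + 3)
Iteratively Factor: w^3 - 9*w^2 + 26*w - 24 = (w - 3)*(w^2 - 6*w + 8) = (w - 4)*(w - 3)*(w - 2)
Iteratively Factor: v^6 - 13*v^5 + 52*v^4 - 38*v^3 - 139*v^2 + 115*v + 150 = (v - 3)*(v^5 - 10*v^4 + 22*v^3 + 28*v^2 - 55*v - 50) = (v - 3)*(v + 1)*(v^4 - 11*v^3 + 33*v^2 - 5*v - 50) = (v - 5)*(v - 3)*(v + 1)*(v^3 - 6*v^2 + 3*v + 10) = (v - 5)*(v - 3)*(v - 2)*(v + 1)*(v^2 - 4*v - 5) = (v - 5)*(v - 3)*(v - 2)*(v + 1)^2*(v - 5)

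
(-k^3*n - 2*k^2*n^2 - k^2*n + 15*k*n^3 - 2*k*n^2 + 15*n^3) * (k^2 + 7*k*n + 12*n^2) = -k^5*n - 9*k^4*n^2 - k^4*n - 11*k^3*n^3 - 9*k^3*n^2 + 81*k^2*n^4 - 11*k^2*n^3 + 180*k*n^5 + 81*k*n^4 + 180*n^5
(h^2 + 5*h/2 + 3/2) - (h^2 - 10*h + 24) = 25*h/2 - 45/2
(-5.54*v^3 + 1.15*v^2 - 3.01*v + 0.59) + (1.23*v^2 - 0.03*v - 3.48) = -5.54*v^3 + 2.38*v^2 - 3.04*v - 2.89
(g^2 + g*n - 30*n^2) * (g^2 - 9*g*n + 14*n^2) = g^4 - 8*g^3*n - 25*g^2*n^2 + 284*g*n^3 - 420*n^4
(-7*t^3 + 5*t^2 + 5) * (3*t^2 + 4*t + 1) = -21*t^5 - 13*t^4 + 13*t^3 + 20*t^2 + 20*t + 5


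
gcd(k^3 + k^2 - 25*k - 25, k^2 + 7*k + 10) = k + 5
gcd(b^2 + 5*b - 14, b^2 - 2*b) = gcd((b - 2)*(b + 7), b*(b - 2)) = b - 2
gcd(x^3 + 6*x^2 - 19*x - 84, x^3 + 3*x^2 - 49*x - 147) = x^2 + 10*x + 21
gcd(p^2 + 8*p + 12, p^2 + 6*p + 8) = p + 2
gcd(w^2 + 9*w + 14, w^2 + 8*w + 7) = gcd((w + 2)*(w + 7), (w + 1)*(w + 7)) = w + 7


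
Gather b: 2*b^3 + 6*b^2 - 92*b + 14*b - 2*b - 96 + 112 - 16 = 2*b^3 + 6*b^2 - 80*b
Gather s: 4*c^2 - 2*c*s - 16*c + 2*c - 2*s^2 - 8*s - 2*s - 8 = 4*c^2 - 14*c - 2*s^2 + s*(-2*c - 10) - 8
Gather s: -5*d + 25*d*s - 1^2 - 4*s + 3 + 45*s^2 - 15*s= -5*d + 45*s^2 + s*(25*d - 19) + 2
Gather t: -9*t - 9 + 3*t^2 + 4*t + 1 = 3*t^2 - 5*t - 8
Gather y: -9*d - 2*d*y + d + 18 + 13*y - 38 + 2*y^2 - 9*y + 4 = -8*d + 2*y^2 + y*(4 - 2*d) - 16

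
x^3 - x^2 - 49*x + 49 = (x - 7)*(x - 1)*(x + 7)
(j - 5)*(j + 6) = j^2 + j - 30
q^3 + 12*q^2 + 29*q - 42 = (q - 1)*(q + 6)*(q + 7)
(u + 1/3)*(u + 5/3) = u^2 + 2*u + 5/9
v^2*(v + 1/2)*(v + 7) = v^4 + 15*v^3/2 + 7*v^2/2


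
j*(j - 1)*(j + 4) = j^3 + 3*j^2 - 4*j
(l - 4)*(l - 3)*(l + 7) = l^3 - 37*l + 84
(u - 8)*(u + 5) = u^2 - 3*u - 40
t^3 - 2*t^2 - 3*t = t*(t - 3)*(t + 1)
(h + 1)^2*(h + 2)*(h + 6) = h^4 + 10*h^3 + 29*h^2 + 32*h + 12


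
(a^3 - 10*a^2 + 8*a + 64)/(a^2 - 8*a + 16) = (a^2 - 6*a - 16)/(a - 4)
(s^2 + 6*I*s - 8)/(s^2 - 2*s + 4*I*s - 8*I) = (s + 2*I)/(s - 2)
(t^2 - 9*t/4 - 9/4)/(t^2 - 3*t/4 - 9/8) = 2*(t - 3)/(2*t - 3)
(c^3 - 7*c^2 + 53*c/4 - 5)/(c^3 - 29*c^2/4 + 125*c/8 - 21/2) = 2*(4*c^2 - 12*c + 5)/(8*c^2 - 26*c + 21)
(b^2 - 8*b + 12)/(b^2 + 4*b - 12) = (b - 6)/(b + 6)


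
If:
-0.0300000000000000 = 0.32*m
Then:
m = -0.09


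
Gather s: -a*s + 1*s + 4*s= s*(5 - a)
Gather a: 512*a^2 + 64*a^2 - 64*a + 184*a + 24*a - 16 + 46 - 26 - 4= 576*a^2 + 144*a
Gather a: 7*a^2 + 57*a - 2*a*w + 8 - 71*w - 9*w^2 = 7*a^2 + a*(57 - 2*w) - 9*w^2 - 71*w + 8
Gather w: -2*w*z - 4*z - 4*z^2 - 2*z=-2*w*z - 4*z^2 - 6*z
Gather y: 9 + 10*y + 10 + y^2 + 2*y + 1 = y^2 + 12*y + 20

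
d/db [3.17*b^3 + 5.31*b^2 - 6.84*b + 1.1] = 9.51*b^2 + 10.62*b - 6.84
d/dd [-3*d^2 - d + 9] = -6*d - 1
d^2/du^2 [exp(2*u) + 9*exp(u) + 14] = (4*exp(u) + 9)*exp(u)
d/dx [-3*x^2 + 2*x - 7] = 2 - 6*x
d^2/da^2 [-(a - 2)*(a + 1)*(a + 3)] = -6*a - 4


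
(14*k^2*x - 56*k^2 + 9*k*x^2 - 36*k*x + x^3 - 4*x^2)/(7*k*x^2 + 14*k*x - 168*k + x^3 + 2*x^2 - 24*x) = (2*k + x)/(x + 6)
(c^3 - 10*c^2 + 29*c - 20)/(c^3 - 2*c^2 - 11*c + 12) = (c - 5)/(c + 3)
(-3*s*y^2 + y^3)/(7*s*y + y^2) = y*(-3*s + y)/(7*s + y)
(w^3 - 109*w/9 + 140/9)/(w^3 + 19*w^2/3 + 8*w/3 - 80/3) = (w - 7/3)/(w + 4)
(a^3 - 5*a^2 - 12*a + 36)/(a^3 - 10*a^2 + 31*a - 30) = (a^2 - 3*a - 18)/(a^2 - 8*a + 15)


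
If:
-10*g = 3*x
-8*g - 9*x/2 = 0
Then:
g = 0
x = 0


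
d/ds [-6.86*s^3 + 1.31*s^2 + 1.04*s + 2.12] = -20.58*s^2 + 2.62*s + 1.04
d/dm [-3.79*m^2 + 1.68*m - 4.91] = 1.68 - 7.58*m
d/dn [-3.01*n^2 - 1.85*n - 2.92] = -6.02*n - 1.85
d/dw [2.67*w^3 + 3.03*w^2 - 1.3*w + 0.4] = 8.01*w^2 + 6.06*w - 1.3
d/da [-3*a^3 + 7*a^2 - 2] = a*(14 - 9*a)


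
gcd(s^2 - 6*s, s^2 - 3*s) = s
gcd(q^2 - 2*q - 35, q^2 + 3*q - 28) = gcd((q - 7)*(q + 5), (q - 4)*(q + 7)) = 1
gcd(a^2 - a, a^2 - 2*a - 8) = 1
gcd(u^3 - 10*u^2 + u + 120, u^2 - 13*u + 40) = u^2 - 13*u + 40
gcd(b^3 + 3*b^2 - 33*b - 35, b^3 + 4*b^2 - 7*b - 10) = b + 1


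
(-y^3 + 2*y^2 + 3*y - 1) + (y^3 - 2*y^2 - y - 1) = 2*y - 2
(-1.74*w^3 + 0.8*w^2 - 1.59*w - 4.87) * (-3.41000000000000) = 5.9334*w^3 - 2.728*w^2 + 5.4219*w + 16.6067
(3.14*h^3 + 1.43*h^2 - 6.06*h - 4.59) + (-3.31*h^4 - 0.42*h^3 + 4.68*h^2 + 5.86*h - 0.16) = -3.31*h^4 + 2.72*h^3 + 6.11*h^2 - 0.199999999999999*h - 4.75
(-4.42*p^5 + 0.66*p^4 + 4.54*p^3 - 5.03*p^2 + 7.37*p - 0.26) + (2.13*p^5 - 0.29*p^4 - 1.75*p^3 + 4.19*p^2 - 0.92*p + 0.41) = -2.29*p^5 + 0.37*p^4 + 2.79*p^3 - 0.84*p^2 + 6.45*p + 0.15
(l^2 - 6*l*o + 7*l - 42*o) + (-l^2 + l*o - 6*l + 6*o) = -5*l*o + l - 36*o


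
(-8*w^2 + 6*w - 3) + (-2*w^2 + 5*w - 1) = -10*w^2 + 11*w - 4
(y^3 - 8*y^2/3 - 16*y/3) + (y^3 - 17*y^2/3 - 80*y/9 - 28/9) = 2*y^3 - 25*y^2/3 - 128*y/9 - 28/9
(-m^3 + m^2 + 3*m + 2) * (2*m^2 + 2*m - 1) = -2*m^5 + 9*m^3 + 9*m^2 + m - 2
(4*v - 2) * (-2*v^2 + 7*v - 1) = -8*v^3 + 32*v^2 - 18*v + 2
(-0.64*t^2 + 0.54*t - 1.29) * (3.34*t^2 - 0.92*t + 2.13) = -2.1376*t^4 + 2.3924*t^3 - 6.1686*t^2 + 2.337*t - 2.7477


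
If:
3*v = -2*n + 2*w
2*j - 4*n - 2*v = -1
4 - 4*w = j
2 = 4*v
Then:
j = 1/3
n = 1/6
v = 1/2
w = 11/12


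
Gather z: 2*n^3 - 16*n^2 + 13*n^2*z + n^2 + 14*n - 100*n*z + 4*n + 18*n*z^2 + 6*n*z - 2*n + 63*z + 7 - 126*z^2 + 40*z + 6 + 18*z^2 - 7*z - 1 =2*n^3 - 15*n^2 + 16*n + z^2*(18*n - 108) + z*(13*n^2 - 94*n + 96) + 12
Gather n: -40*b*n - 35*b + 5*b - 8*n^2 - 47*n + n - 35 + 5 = -30*b - 8*n^2 + n*(-40*b - 46) - 30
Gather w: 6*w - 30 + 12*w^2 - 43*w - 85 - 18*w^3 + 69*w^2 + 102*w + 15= -18*w^3 + 81*w^2 + 65*w - 100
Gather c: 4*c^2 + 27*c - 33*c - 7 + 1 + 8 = 4*c^2 - 6*c + 2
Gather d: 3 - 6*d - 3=-6*d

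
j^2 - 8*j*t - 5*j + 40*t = (j - 5)*(j - 8*t)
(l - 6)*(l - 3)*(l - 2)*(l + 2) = l^4 - 9*l^3 + 14*l^2 + 36*l - 72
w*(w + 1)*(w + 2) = w^3 + 3*w^2 + 2*w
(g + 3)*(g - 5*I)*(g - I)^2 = g^4 + 3*g^3 - 7*I*g^3 - 11*g^2 - 21*I*g^2 - 33*g + 5*I*g + 15*I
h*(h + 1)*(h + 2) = h^3 + 3*h^2 + 2*h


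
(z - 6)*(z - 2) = z^2 - 8*z + 12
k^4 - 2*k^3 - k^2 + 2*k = k*(k - 2)*(k - 1)*(k + 1)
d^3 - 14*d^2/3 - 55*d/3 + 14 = (d - 7)*(d - 2/3)*(d + 3)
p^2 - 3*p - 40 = (p - 8)*(p + 5)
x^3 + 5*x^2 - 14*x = x*(x - 2)*(x + 7)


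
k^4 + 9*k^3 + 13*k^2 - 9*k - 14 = (k - 1)*(k + 1)*(k + 2)*(k + 7)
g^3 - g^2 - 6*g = g*(g - 3)*(g + 2)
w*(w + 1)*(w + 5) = w^3 + 6*w^2 + 5*w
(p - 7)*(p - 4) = p^2 - 11*p + 28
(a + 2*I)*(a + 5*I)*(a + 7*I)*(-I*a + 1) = -I*a^4 + 15*a^3 + 73*I*a^2 - 129*a - 70*I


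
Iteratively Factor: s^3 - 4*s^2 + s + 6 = (s - 3)*(s^2 - s - 2) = (s - 3)*(s + 1)*(s - 2)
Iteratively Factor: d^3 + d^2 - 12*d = (d + 4)*(d^2 - 3*d) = d*(d + 4)*(d - 3)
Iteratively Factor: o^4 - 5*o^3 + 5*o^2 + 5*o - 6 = (o + 1)*(o^3 - 6*o^2 + 11*o - 6) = (o - 1)*(o + 1)*(o^2 - 5*o + 6) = (o - 2)*(o - 1)*(o + 1)*(o - 3)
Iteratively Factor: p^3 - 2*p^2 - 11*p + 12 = (p - 1)*(p^2 - p - 12) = (p - 4)*(p - 1)*(p + 3)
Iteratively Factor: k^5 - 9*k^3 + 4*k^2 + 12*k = (k + 1)*(k^4 - k^3 - 8*k^2 + 12*k) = k*(k + 1)*(k^3 - k^2 - 8*k + 12) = k*(k - 2)*(k + 1)*(k^2 + k - 6) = k*(k - 2)*(k + 1)*(k + 3)*(k - 2)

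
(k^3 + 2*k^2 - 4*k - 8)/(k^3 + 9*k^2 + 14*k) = (k^2 - 4)/(k*(k + 7))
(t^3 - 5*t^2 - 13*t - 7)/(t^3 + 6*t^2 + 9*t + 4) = (t - 7)/(t + 4)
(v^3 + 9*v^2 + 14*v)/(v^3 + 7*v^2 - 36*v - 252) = v*(v + 2)/(v^2 - 36)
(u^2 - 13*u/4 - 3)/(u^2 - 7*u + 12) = (u + 3/4)/(u - 3)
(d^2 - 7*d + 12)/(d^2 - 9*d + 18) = (d - 4)/(d - 6)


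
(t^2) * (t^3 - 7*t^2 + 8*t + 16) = t^5 - 7*t^4 + 8*t^3 + 16*t^2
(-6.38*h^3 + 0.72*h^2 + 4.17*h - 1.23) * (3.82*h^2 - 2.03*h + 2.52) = -24.3716*h^5 + 15.7018*h^4 - 1.6098*h^3 - 11.3493*h^2 + 13.0053*h - 3.0996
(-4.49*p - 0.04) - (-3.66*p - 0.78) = 0.74 - 0.83*p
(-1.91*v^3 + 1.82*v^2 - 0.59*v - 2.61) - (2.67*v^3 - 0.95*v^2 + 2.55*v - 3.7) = -4.58*v^3 + 2.77*v^2 - 3.14*v + 1.09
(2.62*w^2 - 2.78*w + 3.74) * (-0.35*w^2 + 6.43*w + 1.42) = -0.917*w^4 + 17.8196*w^3 - 15.464*w^2 + 20.1006*w + 5.3108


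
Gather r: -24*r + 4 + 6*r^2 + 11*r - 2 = 6*r^2 - 13*r + 2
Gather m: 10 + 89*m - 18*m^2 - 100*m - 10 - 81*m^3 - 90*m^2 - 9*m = -81*m^3 - 108*m^2 - 20*m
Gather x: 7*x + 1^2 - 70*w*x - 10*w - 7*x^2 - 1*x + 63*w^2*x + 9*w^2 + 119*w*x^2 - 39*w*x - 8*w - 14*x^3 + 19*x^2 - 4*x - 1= 9*w^2 - 18*w - 14*x^3 + x^2*(119*w + 12) + x*(63*w^2 - 109*w + 2)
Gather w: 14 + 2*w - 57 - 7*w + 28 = -5*w - 15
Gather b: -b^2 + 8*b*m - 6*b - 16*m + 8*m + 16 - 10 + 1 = -b^2 + b*(8*m - 6) - 8*m + 7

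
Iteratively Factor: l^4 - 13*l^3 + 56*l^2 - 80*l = (l - 4)*(l^3 - 9*l^2 + 20*l) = (l - 4)^2*(l^2 - 5*l) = (l - 5)*(l - 4)^2*(l)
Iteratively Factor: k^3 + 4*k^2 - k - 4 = (k + 1)*(k^2 + 3*k - 4) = (k - 1)*(k + 1)*(k + 4)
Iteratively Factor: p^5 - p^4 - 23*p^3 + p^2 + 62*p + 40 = (p + 4)*(p^4 - 5*p^3 - 3*p^2 + 13*p + 10) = (p - 2)*(p + 4)*(p^3 - 3*p^2 - 9*p - 5) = (p - 5)*(p - 2)*(p + 4)*(p^2 + 2*p + 1) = (p - 5)*(p - 2)*(p + 1)*(p + 4)*(p + 1)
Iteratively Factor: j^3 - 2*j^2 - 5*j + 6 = (j - 1)*(j^2 - j - 6) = (j - 1)*(j + 2)*(j - 3)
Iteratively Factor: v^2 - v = (v - 1)*(v)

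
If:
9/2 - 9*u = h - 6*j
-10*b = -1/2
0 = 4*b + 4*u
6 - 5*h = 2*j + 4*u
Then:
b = 1/20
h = 471/320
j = -371/640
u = -1/20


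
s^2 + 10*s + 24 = (s + 4)*(s + 6)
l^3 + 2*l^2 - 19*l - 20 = (l - 4)*(l + 1)*(l + 5)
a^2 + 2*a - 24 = (a - 4)*(a + 6)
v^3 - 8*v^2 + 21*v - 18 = (v - 3)^2*(v - 2)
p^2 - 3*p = p*(p - 3)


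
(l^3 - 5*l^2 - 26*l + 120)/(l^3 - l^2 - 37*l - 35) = (l^2 - 10*l + 24)/(l^2 - 6*l - 7)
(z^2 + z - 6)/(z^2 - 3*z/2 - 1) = 2*(z + 3)/(2*z + 1)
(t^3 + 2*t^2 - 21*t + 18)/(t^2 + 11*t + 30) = (t^2 - 4*t + 3)/(t + 5)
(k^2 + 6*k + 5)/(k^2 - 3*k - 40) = (k + 1)/(k - 8)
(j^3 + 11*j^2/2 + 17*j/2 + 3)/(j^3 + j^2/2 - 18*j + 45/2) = (2*j^3 + 11*j^2 + 17*j + 6)/(2*j^3 + j^2 - 36*j + 45)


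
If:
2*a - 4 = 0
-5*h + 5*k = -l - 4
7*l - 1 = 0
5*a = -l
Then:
No Solution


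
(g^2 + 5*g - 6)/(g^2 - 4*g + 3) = (g + 6)/(g - 3)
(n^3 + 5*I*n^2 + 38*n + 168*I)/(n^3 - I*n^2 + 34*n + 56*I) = (n^2 + I*n + 42)/(n^2 - 5*I*n + 14)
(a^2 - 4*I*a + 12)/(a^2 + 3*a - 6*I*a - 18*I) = (a + 2*I)/(a + 3)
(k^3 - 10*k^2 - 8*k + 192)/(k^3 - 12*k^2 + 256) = (k - 6)/(k - 8)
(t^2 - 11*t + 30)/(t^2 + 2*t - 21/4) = 4*(t^2 - 11*t + 30)/(4*t^2 + 8*t - 21)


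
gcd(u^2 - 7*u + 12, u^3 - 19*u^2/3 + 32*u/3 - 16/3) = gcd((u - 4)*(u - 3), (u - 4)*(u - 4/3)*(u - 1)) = u - 4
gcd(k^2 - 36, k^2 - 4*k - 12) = k - 6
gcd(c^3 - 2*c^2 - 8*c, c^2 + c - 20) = c - 4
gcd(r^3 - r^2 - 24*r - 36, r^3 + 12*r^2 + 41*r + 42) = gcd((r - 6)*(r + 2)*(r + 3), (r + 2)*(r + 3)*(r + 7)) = r^2 + 5*r + 6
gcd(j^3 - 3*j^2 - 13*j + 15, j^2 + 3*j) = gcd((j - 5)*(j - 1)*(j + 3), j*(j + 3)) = j + 3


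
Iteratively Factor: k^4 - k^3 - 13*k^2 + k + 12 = (k + 1)*(k^3 - 2*k^2 - 11*k + 12) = (k + 1)*(k + 3)*(k^2 - 5*k + 4) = (k - 4)*(k + 1)*(k + 3)*(k - 1)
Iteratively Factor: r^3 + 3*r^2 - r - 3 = (r + 3)*(r^2 - 1) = (r - 1)*(r + 3)*(r + 1)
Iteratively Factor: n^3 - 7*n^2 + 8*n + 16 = (n + 1)*(n^2 - 8*n + 16) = (n - 4)*(n + 1)*(n - 4)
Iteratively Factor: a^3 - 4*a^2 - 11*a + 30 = (a - 2)*(a^2 - 2*a - 15) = (a - 2)*(a + 3)*(a - 5)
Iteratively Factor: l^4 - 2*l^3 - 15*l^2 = (l + 3)*(l^3 - 5*l^2) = (l - 5)*(l + 3)*(l^2) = l*(l - 5)*(l + 3)*(l)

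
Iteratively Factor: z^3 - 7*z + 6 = (z + 3)*(z^2 - 3*z + 2) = (z - 1)*(z + 3)*(z - 2)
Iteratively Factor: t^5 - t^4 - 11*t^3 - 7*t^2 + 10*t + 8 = (t - 1)*(t^4 - 11*t^2 - 18*t - 8) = (t - 1)*(t + 1)*(t^3 - t^2 - 10*t - 8) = (t - 1)*(t + 1)^2*(t^2 - 2*t - 8) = (t - 1)*(t + 1)^2*(t + 2)*(t - 4)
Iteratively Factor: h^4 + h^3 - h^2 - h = (h)*(h^3 + h^2 - h - 1) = h*(h + 1)*(h^2 - 1) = h*(h + 1)^2*(h - 1)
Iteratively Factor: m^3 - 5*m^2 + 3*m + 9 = (m - 3)*(m^2 - 2*m - 3) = (m - 3)^2*(m + 1)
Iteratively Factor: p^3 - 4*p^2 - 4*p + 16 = (p - 4)*(p^2 - 4) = (p - 4)*(p - 2)*(p + 2)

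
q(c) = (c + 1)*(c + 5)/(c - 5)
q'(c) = (c + 1)/(c - 5) + (c + 5)/(c - 5) - (c + 1)*(c + 5)/(c - 5)^2 = (c^2 - 10*c - 35)/(c^2 - 10*c + 25)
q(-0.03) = -0.96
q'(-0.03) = -1.37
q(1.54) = -4.80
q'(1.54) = -4.01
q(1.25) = -3.75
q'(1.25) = -3.27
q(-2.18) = 0.46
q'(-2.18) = -0.16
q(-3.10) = 0.49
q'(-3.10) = 0.09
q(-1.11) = 0.07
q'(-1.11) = -0.61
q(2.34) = -9.22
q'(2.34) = -7.48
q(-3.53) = 0.44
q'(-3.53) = 0.18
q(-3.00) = 0.50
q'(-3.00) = 0.06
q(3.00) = -16.00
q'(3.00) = -14.00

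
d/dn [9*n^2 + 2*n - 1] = 18*n + 2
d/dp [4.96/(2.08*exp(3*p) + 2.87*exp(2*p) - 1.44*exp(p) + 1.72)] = (-30.9504*exp(2*p) - 28.4704*exp(p) + 7.1424)*exp(p)/(2.08*exp(3*p) + 2.87*exp(2*p) - 1.44*exp(p) + 1.72)^2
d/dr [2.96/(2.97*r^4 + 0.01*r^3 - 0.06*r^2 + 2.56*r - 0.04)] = (-35.1648*r^3 - 0.0888*r^2 + 0.3552*r - 7.5776)/(2.97*r^4 + 0.01*r^3 - 0.06*r^2 + 2.56*r - 0.04)^2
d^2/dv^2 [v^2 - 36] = 2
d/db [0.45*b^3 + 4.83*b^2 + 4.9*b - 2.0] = 1.35*b^2 + 9.66*b + 4.9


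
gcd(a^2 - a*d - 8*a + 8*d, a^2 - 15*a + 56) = a - 8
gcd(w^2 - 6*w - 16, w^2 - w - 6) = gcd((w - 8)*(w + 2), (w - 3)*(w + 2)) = w + 2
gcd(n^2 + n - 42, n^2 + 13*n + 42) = n + 7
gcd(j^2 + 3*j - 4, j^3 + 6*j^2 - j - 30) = 1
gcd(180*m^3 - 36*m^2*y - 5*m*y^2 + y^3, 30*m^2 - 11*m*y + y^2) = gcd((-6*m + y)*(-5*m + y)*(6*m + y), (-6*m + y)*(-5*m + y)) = 30*m^2 - 11*m*y + y^2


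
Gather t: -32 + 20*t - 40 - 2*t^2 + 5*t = -2*t^2 + 25*t - 72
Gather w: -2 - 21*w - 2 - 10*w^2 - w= -10*w^2 - 22*w - 4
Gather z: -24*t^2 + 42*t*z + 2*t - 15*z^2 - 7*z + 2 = -24*t^2 + 2*t - 15*z^2 + z*(42*t - 7) + 2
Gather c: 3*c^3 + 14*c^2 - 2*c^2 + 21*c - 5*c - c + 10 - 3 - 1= 3*c^3 + 12*c^2 + 15*c + 6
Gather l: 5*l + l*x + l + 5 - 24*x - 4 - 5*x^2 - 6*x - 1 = l*(x + 6) - 5*x^2 - 30*x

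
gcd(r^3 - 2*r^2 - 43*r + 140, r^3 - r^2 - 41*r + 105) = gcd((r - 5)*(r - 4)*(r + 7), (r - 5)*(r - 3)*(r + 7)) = r^2 + 2*r - 35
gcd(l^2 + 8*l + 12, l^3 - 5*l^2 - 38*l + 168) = l + 6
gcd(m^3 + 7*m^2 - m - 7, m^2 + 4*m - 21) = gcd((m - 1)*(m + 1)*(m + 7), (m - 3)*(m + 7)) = m + 7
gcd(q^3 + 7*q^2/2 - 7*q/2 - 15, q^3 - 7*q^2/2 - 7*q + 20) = q^2 + q/2 - 5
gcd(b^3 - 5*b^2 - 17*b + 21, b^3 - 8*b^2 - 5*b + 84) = b^2 - 4*b - 21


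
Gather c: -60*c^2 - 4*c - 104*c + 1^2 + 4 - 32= -60*c^2 - 108*c - 27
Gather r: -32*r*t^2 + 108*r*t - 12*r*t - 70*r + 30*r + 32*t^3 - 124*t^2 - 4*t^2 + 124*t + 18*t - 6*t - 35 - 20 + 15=r*(-32*t^2 + 96*t - 40) + 32*t^3 - 128*t^2 + 136*t - 40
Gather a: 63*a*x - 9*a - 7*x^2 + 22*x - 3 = a*(63*x - 9) - 7*x^2 + 22*x - 3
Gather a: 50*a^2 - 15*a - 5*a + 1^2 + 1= 50*a^2 - 20*a + 2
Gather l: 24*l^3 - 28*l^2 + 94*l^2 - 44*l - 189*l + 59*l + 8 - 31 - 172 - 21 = 24*l^3 + 66*l^2 - 174*l - 216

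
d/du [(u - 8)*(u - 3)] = 2*u - 11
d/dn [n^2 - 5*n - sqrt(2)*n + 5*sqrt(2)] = 2*n - 5 - sqrt(2)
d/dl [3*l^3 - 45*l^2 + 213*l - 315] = 9*l^2 - 90*l + 213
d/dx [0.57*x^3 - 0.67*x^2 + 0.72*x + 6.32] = 1.71*x^2 - 1.34*x + 0.72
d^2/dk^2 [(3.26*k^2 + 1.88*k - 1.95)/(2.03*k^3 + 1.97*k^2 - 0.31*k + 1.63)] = (26.868268*k^6 + 46.483752*k^5 - 39.010104*k^4 - 254.85*k^3 - 175.50162*k^2 + 9.638112*k + 31.371416)/(8.365427*k^9 + 24.354519*k^8 + 19.802244*k^7 + 20.358248*k^6 + 36.08721*k^5 + 13.390998*k^4 + 10.178084*k^3 + 16.172208*k^2 - 2.470917*k + 4.330747)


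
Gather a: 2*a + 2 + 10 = 2*a + 12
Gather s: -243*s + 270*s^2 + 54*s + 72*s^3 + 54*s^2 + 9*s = 72*s^3 + 324*s^2 - 180*s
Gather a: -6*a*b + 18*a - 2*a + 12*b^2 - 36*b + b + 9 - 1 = a*(16 - 6*b) + 12*b^2 - 35*b + 8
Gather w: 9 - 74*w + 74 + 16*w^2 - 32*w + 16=16*w^2 - 106*w + 99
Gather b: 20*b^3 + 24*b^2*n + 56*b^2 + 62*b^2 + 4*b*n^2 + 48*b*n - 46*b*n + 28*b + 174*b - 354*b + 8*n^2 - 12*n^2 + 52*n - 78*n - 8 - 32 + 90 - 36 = 20*b^3 + b^2*(24*n + 118) + b*(4*n^2 + 2*n - 152) - 4*n^2 - 26*n + 14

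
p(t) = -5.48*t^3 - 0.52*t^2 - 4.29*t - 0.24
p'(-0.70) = -11.62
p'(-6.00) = -589.89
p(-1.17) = 12.84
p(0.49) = -3.11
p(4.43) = -505.87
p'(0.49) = -8.75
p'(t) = -16.44*t^2 - 1.04*t - 4.29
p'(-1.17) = -25.58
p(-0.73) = 4.75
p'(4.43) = -331.53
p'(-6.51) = -694.25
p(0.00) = -0.24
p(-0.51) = 2.54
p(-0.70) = 4.39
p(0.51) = -3.29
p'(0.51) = -9.10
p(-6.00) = 1190.46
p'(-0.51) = -8.04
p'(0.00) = -4.29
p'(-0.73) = -12.29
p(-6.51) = 1517.55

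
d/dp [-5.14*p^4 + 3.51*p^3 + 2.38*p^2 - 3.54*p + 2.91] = -20.56*p^3 + 10.53*p^2 + 4.76*p - 3.54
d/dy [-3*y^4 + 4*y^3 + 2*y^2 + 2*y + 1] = -12*y^3 + 12*y^2 + 4*y + 2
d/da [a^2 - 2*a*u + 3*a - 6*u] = 2*a - 2*u + 3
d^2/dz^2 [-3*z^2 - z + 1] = -6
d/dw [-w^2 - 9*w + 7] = -2*w - 9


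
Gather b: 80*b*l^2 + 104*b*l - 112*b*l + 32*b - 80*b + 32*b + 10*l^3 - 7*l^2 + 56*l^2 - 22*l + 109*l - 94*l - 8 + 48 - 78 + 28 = b*(80*l^2 - 8*l - 16) + 10*l^3 + 49*l^2 - 7*l - 10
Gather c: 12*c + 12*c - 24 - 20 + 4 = 24*c - 40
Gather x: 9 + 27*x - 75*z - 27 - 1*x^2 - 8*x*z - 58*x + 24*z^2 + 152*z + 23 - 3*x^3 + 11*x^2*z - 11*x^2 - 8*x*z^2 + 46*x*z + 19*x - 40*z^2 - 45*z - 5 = -3*x^3 + x^2*(11*z - 12) + x*(-8*z^2 + 38*z - 12) - 16*z^2 + 32*z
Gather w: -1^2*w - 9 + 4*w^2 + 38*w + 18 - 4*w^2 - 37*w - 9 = 0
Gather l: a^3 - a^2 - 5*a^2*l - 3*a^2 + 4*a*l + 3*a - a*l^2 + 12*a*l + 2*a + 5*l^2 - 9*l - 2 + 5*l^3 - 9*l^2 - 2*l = a^3 - 4*a^2 + 5*a + 5*l^3 + l^2*(-a - 4) + l*(-5*a^2 + 16*a - 11) - 2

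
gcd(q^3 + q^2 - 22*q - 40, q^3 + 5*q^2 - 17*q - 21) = 1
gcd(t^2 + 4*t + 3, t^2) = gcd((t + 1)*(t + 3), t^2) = 1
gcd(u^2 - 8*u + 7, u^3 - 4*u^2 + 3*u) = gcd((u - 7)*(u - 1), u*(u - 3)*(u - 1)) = u - 1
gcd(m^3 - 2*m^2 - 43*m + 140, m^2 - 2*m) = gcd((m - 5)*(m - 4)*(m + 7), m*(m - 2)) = 1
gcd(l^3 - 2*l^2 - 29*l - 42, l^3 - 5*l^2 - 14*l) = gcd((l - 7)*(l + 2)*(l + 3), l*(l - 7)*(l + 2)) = l^2 - 5*l - 14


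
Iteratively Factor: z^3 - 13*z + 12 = (z - 3)*(z^2 + 3*z - 4) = (z - 3)*(z + 4)*(z - 1)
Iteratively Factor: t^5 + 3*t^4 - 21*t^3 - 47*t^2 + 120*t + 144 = (t - 3)*(t^4 + 6*t^3 - 3*t^2 - 56*t - 48) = (t - 3)^2*(t^3 + 9*t^2 + 24*t + 16) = (t - 3)^2*(t + 4)*(t^2 + 5*t + 4) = (t - 3)^2*(t + 4)^2*(t + 1)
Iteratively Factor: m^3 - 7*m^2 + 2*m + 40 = (m + 2)*(m^2 - 9*m + 20) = (m - 4)*(m + 2)*(m - 5)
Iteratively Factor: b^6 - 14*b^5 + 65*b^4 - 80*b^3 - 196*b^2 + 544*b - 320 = (b - 1)*(b^5 - 13*b^4 + 52*b^3 - 28*b^2 - 224*b + 320) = (b - 4)*(b - 1)*(b^4 - 9*b^3 + 16*b^2 + 36*b - 80) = (b - 4)*(b - 2)*(b - 1)*(b^3 - 7*b^2 + 2*b + 40) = (b - 4)^2*(b - 2)*(b - 1)*(b^2 - 3*b - 10) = (b - 4)^2*(b - 2)*(b - 1)*(b + 2)*(b - 5)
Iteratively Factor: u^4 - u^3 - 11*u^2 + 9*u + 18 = (u + 3)*(u^3 - 4*u^2 + u + 6) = (u - 2)*(u + 3)*(u^2 - 2*u - 3) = (u - 3)*(u - 2)*(u + 3)*(u + 1)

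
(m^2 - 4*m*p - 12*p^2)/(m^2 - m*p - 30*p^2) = (m + 2*p)/(m + 5*p)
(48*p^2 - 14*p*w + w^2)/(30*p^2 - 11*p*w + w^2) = (8*p - w)/(5*p - w)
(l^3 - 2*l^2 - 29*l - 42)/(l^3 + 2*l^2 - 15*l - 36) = (l^2 - 5*l - 14)/(l^2 - l - 12)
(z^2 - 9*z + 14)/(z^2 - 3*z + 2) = (z - 7)/(z - 1)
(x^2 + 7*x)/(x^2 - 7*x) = (x + 7)/(x - 7)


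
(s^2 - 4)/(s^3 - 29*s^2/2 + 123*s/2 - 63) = 2*(s^2 - 4)/(2*s^3 - 29*s^2 + 123*s - 126)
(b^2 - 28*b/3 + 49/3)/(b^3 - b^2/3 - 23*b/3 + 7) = (b - 7)/(b^2 + 2*b - 3)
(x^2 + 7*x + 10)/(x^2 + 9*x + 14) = (x + 5)/(x + 7)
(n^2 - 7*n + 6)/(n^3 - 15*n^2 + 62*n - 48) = 1/(n - 8)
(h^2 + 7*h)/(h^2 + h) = (h + 7)/(h + 1)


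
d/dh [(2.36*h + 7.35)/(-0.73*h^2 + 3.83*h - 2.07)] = (1.7228*h^2 + 10.731*h - 33.0357)/(0.5329*h^4 - 5.5918*h^3 + 17.6911*h^2 - 15.8562*h + 4.2849)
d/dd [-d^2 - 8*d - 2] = -2*d - 8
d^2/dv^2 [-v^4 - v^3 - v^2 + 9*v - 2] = -12*v^2 - 6*v - 2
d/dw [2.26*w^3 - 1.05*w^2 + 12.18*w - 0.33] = 6.78*w^2 - 2.1*w + 12.18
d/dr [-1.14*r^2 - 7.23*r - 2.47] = -2.28*r - 7.23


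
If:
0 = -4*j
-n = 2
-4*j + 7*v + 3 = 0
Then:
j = 0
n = -2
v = -3/7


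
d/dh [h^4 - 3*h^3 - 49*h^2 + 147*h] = 4*h^3 - 9*h^2 - 98*h + 147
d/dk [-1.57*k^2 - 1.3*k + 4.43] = -3.14*k - 1.3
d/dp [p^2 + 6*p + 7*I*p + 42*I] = 2*p + 6 + 7*I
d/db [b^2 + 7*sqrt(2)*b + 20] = 2*b + 7*sqrt(2)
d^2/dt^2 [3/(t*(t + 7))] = 6*(t^2 + t*(t + 7) + (t + 7)^2)/(t^3*(t + 7)^3)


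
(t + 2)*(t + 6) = t^2 + 8*t + 12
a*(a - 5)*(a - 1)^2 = a^4 - 7*a^3 + 11*a^2 - 5*a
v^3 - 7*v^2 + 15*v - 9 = (v - 3)^2*(v - 1)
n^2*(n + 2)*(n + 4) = n^4 + 6*n^3 + 8*n^2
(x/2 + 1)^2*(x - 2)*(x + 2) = x^4/4 + x^3 - 4*x - 4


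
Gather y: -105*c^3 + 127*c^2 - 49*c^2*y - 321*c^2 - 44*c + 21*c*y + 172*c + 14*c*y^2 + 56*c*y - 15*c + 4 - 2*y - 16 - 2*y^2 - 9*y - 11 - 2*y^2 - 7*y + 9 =-105*c^3 - 194*c^2 + 113*c + y^2*(14*c - 4) + y*(-49*c^2 + 77*c - 18) - 14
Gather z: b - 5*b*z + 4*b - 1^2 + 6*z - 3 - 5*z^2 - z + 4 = 5*b - 5*z^2 + z*(5 - 5*b)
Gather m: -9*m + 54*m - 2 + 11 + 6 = 45*m + 15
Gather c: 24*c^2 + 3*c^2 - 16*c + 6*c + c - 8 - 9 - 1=27*c^2 - 9*c - 18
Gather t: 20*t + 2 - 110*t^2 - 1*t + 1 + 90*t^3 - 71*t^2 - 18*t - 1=90*t^3 - 181*t^2 + t + 2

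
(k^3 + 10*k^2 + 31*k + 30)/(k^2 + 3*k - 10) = (k^2 + 5*k + 6)/(k - 2)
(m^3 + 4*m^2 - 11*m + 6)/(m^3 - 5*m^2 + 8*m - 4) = (m^2 + 5*m - 6)/(m^2 - 4*m + 4)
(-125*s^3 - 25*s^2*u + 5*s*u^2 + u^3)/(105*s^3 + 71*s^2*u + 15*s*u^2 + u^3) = (-25*s^2 + u^2)/(21*s^2 + 10*s*u + u^2)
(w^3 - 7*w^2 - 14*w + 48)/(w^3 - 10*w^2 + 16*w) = (w + 3)/w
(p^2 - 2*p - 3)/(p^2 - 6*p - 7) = (p - 3)/(p - 7)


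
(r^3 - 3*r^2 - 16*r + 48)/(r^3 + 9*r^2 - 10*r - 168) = (r^2 + r - 12)/(r^2 + 13*r + 42)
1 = 1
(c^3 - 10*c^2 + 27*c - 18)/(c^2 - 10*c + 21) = (c^2 - 7*c + 6)/(c - 7)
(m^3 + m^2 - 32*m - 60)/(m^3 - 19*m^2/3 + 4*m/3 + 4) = 3*(m^2 + 7*m + 10)/(3*m^2 - m - 2)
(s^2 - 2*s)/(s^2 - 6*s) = (s - 2)/(s - 6)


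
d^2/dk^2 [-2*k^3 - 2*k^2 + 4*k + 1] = -12*k - 4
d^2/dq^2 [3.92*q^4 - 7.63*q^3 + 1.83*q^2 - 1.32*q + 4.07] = 47.04*q^2 - 45.78*q + 3.66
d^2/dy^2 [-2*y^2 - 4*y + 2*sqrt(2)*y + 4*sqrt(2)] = -4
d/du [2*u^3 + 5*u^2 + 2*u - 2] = 6*u^2 + 10*u + 2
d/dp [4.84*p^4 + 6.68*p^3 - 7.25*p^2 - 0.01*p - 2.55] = 19.36*p^3 + 20.04*p^2 - 14.5*p - 0.01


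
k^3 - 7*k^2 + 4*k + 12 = (k - 6)*(k - 2)*(k + 1)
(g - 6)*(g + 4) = g^2 - 2*g - 24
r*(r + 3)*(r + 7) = r^3 + 10*r^2 + 21*r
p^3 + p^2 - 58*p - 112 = (p - 8)*(p + 2)*(p + 7)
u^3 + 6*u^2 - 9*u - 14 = (u - 2)*(u + 1)*(u + 7)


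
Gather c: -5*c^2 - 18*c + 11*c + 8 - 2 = -5*c^2 - 7*c + 6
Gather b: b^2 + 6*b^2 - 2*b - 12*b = 7*b^2 - 14*b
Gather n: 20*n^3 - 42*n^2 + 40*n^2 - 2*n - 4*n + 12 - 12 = 20*n^3 - 2*n^2 - 6*n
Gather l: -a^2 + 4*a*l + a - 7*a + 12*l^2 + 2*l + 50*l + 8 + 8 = -a^2 - 6*a + 12*l^2 + l*(4*a + 52) + 16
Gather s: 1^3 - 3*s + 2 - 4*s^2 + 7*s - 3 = -4*s^2 + 4*s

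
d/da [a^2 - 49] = 2*a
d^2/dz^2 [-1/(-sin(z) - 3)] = (3*sin(z) + cos(z)^2 + 1)/(sin(z) + 3)^3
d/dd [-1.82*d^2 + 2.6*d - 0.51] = 2.6 - 3.64*d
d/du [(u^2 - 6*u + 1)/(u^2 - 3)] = 2*(3*u^2 - 4*u + 9)/(u^4 - 6*u^2 + 9)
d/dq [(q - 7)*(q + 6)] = 2*q - 1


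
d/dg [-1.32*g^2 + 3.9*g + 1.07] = 3.9 - 2.64*g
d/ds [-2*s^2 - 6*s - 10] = -4*s - 6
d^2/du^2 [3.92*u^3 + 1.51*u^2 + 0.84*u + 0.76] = 23.52*u + 3.02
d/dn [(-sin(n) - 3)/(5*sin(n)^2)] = (sin(n) + 6)*cos(n)/(5*sin(n)^3)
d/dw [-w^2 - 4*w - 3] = -2*w - 4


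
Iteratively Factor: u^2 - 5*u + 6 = (u - 2)*(u - 3)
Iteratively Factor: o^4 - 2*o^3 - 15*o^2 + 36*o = (o - 3)*(o^3 + o^2 - 12*o) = o*(o - 3)*(o^2 + o - 12) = o*(o - 3)^2*(o + 4)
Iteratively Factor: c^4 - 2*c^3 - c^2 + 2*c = (c - 1)*(c^3 - c^2 - 2*c) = (c - 2)*(c - 1)*(c^2 + c) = (c - 2)*(c - 1)*(c + 1)*(c)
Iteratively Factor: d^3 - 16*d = (d - 4)*(d^2 + 4*d) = d*(d - 4)*(d + 4)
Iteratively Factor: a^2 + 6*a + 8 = (a + 4)*(a + 2)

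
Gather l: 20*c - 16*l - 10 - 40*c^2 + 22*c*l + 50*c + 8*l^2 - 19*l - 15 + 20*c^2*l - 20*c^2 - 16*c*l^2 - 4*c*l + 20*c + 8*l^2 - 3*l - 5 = -60*c^2 + 90*c + l^2*(16 - 16*c) + l*(20*c^2 + 18*c - 38) - 30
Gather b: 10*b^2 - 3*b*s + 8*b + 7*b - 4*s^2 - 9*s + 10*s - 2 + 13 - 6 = 10*b^2 + b*(15 - 3*s) - 4*s^2 + s + 5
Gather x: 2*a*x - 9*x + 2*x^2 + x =2*x^2 + x*(2*a - 8)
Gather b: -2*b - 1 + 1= -2*b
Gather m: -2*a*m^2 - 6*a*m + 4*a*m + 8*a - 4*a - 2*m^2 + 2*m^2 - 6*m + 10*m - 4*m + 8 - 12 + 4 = -2*a*m^2 - 2*a*m + 4*a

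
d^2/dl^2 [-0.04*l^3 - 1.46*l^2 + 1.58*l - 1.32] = -0.24*l - 2.92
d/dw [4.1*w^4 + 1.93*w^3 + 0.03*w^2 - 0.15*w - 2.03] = 16.4*w^3 + 5.79*w^2 + 0.06*w - 0.15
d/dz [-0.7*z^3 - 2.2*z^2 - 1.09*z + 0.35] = -2.1*z^2 - 4.4*z - 1.09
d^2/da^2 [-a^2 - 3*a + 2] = -2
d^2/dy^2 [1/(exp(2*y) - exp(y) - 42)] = ((1 - 4*exp(y))*(-exp(2*y) + exp(y) + 42) - 2*(2*exp(y) - 1)^2*exp(y))*exp(y)/(-exp(2*y) + exp(y) + 42)^3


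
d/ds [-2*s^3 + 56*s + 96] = 56 - 6*s^2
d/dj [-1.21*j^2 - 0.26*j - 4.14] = -2.42*j - 0.26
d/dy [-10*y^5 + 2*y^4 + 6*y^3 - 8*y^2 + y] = -50*y^4 + 8*y^3 + 18*y^2 - 16*y + 1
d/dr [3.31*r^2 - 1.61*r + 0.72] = 6.62*r - 1.61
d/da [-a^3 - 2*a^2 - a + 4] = -3*a^2 - 4*a - 1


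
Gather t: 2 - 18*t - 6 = -18*t - 4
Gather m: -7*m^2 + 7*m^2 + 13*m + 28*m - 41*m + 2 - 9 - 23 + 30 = 0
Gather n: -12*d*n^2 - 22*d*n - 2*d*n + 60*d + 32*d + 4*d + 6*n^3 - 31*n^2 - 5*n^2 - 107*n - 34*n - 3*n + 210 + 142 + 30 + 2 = 96*d + 6*n^3 + n^2*(-12*d - 36) + n*(-24*d - 144) + 384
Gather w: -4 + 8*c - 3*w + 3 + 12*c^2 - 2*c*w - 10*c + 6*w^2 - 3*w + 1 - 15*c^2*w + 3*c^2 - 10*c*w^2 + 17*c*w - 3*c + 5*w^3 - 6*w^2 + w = 15*c^2 - 10*c*w^2 - 5*c + 5*w^3 + w*(-15*c^2 + 15*c - 5)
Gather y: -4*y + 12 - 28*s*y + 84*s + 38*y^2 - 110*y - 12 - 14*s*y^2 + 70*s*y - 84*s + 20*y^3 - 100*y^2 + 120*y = 20*y^3 + y^2*(-14*s - 62) + y*(42*s + 6)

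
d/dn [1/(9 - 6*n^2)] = 4*n/(3*(2*n^2 - 3)^2)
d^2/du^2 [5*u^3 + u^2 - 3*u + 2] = 30*u + 2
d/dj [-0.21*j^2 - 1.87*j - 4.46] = -0.42*j - 1.87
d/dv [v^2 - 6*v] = 2*v - 6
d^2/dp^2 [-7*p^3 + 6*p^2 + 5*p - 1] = 12 - 42*p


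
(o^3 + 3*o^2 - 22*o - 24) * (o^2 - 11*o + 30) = o^5 - 8*o^4 - 25*o^3 + 308*o^2 - 396*o - 720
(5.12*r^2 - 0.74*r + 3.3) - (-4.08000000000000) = 5.12*r^2 - 0.74*r + 7.38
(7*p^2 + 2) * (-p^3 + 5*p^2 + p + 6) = -7*p^5 + 35*p^4 + 5*p^3 + 52*p^2 + 2*p + 12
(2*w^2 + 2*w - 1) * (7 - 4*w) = -8*w^3 + 6*w^2 + 18*w - 7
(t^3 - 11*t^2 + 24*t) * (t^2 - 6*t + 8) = t^5 - 17*t^4 + 98*t^3 - 232*t^2 + 192*t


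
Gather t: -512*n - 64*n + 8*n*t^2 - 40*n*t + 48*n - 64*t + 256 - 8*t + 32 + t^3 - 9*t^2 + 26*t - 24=-528*n + t^3 + t^2*(8*n - 9) + t*(-40*n - 46) + 264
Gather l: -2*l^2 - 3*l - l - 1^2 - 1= -2*l^2 - 4*l - 2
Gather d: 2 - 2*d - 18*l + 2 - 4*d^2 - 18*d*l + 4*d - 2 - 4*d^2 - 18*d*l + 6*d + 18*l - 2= -8*d^2 + d*(8 - 36*l)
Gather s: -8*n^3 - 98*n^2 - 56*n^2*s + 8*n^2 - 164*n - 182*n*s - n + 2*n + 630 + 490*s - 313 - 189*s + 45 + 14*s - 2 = -8*n^3 - 90*n^2 - 163*n + s*(-56*n^2 - 182*n + 315) + 360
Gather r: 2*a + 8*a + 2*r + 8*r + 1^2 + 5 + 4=10*a + 10*r + 10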